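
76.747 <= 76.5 False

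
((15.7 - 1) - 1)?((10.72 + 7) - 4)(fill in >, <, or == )<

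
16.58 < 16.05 False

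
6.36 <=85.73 True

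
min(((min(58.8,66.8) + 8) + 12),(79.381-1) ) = 78.381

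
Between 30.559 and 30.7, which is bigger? 30.7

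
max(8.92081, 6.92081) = 8.92081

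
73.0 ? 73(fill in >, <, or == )==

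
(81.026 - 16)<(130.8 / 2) True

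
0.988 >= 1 False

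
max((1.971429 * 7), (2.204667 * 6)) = 13.800003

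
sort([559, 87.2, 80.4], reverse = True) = [559, 87.2, 80.4]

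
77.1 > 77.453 False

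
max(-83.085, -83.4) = -83.085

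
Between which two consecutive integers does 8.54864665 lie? 8 and 9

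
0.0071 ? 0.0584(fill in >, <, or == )<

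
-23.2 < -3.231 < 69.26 True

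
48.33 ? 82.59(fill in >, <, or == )<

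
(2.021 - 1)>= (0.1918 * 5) True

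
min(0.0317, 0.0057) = 0.0057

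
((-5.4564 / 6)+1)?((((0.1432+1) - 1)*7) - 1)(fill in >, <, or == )>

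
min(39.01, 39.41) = 39.01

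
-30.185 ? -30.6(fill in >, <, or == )>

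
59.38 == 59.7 False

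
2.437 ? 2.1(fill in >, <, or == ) >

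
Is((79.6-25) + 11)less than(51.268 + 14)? No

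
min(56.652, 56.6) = 56.6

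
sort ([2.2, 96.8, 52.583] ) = [2.2, 52.583, 96.8]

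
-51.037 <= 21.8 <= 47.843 True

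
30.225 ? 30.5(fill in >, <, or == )<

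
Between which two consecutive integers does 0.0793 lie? 0 and 1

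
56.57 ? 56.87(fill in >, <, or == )<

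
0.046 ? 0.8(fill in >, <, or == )<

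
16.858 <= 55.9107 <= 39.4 False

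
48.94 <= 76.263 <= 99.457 True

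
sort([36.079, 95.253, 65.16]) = [36.079, 65.16, 95.253]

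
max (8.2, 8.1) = 8.2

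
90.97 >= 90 True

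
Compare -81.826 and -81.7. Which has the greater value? -81.7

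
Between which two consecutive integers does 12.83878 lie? 12 and 13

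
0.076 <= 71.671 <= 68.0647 False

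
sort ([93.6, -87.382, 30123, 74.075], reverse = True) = [30123, 93.6, 74.075, -87.382]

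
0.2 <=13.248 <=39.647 True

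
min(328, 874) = 328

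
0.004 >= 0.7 False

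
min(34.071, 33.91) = 33.91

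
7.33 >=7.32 True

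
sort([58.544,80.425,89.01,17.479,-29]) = [-29,17.479,58.544,80.425,89.01]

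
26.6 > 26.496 True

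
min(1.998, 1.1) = 1.1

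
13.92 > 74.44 False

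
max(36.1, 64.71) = 64.71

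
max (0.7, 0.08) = 0.7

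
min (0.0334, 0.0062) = 0.0062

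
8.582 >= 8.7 False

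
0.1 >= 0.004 True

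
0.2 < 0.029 False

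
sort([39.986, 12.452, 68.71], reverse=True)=[68.71, 39.986, 12.452]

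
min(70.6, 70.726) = 70.6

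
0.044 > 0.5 False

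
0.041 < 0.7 True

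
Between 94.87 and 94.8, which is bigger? 94.87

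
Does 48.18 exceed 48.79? No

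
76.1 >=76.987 False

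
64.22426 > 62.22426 True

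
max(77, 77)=77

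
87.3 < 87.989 True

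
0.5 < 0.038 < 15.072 False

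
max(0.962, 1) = 1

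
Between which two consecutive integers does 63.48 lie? 63 and 64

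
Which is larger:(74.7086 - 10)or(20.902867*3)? (74.7086 - 10)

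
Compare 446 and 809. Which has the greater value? 809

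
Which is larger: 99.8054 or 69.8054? 99.8054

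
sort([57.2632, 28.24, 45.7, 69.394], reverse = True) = [69.394, 57.2632, 45.7, 28.24]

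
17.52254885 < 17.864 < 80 True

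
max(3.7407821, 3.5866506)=3.7407821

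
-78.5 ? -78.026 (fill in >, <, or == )<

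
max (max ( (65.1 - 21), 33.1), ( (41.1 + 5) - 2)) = 44.1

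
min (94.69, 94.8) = 94.69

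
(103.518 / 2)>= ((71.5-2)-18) True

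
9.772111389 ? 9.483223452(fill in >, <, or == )>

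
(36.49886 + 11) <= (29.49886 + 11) False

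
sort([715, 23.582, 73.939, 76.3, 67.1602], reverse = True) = [715, 76.3, 73.939, 67.1602, 23.582]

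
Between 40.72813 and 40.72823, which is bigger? 40.72823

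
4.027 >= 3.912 True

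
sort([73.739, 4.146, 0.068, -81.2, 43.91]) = [-81.2, 0.068, 4.146, 43.91, 73.739]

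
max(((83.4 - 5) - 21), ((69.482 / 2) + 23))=57.741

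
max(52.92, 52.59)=52.92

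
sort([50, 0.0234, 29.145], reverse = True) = [50, 29.145, 0.0234]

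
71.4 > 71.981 False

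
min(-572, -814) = -814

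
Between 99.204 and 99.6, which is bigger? 99.6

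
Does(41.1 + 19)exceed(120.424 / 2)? No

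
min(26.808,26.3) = 26.3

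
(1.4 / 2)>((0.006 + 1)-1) True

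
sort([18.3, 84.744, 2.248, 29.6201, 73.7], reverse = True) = [84.744, 73.7, 29.6201, 18.3, 2.248]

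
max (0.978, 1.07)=1.07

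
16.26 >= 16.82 False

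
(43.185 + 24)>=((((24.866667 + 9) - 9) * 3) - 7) False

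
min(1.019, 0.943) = 0.943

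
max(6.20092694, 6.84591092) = 6.84591092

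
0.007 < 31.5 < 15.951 False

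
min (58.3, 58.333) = 58.3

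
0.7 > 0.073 True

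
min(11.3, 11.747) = 11.3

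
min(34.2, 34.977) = 34.2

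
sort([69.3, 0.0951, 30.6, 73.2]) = [0.0951, 30.6, 69.3, 73.2]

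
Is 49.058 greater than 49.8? No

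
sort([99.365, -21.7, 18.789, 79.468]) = [-21.7, 18.789, 79.468, 99.365]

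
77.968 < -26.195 False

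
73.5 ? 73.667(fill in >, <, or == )<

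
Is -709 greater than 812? No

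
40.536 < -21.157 False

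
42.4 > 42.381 True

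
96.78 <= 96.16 False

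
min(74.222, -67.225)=-67.225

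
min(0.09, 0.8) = 0.09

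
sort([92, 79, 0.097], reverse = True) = [92, 79, 0.097]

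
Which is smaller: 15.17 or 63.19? 15.17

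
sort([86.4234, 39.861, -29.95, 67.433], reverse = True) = [86.4234, 67.433, 39.861, -29.95]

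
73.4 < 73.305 False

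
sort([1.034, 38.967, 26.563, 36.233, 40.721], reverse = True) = [40.721, 38.967, 36.233, 26.563, 1.034]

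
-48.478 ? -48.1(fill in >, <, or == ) <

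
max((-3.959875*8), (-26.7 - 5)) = -31.679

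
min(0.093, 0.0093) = 0.0093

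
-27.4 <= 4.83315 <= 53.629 True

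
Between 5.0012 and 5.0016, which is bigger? 5.0016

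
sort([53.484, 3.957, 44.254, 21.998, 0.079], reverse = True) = [53.484, 44.254, 21.998, 3.957, 0.079]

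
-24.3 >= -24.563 True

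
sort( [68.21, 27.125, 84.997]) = [27.125, 68.21, 84.997]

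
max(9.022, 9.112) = 9.112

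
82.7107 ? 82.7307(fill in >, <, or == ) <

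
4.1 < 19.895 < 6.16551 False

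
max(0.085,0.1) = 0.1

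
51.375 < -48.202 False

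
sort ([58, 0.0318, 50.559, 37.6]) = [0.0318, 37.6, 50.559, 58]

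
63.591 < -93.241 False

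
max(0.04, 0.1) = 0.1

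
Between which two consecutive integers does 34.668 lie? 34 and 35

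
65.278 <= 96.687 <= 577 True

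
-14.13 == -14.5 False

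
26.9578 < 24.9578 False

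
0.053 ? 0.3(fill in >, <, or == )<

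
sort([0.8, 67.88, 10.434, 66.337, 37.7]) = [0.8, 10.434, 37.7, 66.337, 67.88]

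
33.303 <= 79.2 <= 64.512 False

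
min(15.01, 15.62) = 15.01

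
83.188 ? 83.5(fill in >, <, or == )<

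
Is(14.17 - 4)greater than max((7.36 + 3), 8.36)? No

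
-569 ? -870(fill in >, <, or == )>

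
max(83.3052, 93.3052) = 93.3052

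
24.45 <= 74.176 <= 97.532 True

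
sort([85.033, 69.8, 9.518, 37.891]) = [9.518, 37.891, 69.8, 85.033]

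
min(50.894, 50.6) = 50.6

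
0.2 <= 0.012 False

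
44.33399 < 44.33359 False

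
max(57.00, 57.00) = 57.00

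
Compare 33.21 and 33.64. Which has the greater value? 33.64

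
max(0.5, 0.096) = 0.5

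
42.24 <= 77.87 True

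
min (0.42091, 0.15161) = 0.15161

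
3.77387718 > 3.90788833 False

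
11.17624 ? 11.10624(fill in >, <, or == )>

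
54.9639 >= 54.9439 True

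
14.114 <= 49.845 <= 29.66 False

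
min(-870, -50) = -870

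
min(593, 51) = 51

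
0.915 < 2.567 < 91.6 True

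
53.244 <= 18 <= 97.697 False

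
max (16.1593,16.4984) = 16.4984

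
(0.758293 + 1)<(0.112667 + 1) False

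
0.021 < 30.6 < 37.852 True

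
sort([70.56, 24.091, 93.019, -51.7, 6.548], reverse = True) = [93.019, 70.56, 24.091, 6.548, -51.7]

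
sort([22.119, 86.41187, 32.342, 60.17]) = [22.119, 32.342, 60.17, 86.41187]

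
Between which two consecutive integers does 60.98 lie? 60 and 61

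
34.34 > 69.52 False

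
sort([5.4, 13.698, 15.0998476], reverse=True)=[15.0998476, 13.698, 5.4]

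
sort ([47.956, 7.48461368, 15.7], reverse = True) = [47.956, 15.7, 7.48461368]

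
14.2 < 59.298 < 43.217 False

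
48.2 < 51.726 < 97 True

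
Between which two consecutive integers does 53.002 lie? 53 and 54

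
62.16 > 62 True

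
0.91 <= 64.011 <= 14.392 False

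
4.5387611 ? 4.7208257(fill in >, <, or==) <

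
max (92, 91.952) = 92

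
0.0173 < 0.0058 False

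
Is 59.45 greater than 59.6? No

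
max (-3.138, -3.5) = -3.138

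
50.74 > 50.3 True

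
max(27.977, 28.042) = 28.042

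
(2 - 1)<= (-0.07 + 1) False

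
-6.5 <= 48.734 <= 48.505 False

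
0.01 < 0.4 True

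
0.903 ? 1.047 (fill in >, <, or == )<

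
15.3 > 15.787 False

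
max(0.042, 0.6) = 0.6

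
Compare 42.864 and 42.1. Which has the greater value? 42.864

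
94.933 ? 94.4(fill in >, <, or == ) >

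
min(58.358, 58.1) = 58.1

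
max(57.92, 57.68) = 57.92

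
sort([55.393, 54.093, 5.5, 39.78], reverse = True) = [55.393, 54.093, 39.78, 5.5]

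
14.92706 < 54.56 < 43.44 False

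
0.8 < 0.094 False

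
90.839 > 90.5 True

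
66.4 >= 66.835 False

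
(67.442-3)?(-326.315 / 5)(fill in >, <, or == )>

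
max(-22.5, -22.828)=-22.5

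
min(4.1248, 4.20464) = 4.1248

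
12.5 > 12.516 False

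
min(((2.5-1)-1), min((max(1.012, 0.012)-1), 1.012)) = 0.012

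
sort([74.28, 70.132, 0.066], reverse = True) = [74.28, 70.132, 0.066]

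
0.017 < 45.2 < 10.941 False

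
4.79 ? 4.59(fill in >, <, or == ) >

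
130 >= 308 False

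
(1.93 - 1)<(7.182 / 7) True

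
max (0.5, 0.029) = 0.5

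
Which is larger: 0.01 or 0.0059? 0.01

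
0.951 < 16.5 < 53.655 True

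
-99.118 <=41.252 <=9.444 False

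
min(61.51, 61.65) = 61.51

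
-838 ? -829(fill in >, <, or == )<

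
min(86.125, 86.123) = 86.123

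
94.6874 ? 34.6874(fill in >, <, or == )>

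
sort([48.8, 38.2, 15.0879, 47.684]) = [15.0879, 38.2, 47.684, 48.8]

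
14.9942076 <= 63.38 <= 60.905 False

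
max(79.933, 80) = 80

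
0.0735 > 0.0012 True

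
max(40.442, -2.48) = 40.442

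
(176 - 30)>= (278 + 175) False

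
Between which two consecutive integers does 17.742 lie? 17 and 18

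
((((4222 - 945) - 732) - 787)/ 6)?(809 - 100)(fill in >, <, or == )<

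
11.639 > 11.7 False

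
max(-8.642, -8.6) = -8.6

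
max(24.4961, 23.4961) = 24.4961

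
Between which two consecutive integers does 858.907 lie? 858 and 859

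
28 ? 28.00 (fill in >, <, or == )==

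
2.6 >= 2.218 True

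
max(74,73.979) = 74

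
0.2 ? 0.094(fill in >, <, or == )>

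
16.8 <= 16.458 False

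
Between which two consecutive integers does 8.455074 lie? 8 and 9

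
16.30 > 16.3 False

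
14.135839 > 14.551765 False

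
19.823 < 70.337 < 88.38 True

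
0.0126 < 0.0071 False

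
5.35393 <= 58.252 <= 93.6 True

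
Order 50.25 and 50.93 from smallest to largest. 50.25, 50.93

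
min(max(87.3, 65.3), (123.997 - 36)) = 87.3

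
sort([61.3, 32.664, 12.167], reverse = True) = [61.3, 32.664, 12.167]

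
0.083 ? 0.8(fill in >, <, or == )<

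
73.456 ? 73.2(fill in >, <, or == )>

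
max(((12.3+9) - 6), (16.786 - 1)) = 15.786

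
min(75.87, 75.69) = 75.69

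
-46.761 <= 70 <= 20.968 False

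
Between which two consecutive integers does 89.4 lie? 89 and 90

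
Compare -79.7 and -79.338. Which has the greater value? -79.338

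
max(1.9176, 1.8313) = 1.9176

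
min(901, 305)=305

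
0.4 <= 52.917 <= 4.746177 False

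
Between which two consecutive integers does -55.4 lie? -56 and -55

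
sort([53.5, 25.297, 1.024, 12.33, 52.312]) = [1.024, 12.33, 25.297, 52.312, 53.5]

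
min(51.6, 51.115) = 51.115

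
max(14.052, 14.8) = 14.8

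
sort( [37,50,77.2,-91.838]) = [-91.838,37,50,77.2]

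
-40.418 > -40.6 True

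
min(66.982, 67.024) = 66.982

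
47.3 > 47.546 False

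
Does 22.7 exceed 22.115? Yes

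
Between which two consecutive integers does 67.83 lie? 67 and 68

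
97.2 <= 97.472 True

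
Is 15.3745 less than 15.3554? No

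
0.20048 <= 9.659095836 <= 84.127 True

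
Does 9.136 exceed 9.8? No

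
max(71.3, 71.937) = 71.937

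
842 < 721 False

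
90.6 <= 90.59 False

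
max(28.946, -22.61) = 28.946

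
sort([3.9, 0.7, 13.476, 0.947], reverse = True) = [13.476, 3.9, 0.947, 0.7]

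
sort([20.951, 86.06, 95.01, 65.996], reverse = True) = [95.01, 86.06, 65.996, 20.951]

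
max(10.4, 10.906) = 10.906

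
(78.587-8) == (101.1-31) False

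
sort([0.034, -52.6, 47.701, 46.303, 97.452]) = [-52.6, 0.034, 46.303, 47.701, 97.452]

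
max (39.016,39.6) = 39.6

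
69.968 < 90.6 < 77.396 False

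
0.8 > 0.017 True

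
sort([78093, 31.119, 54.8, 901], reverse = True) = [78093, 901, 54.8, 31.119]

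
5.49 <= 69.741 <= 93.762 True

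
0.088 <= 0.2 True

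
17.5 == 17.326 False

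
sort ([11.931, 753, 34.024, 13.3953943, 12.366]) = [11.931, 12.366, 13.3953943, 34.024, 753]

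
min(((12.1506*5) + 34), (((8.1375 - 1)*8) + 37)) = 94.1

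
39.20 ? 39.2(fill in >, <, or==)==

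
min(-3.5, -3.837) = -3.837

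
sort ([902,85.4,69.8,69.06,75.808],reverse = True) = [902,85.4,75.808,69.8,69.06]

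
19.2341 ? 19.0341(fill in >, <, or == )>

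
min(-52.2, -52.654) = -52.654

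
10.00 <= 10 True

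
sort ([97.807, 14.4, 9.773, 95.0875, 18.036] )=[9.773, 14.4, 18.036, 95.0875, 97.807]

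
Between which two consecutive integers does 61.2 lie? 61 and 62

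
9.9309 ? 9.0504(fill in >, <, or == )>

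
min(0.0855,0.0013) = 0.0013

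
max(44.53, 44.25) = 44.53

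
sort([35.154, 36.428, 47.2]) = [35.154, 36.428, 47.2]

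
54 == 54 True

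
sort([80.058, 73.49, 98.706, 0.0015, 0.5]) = [0.0015, 0.5, 73.49, 80.058, 98.706]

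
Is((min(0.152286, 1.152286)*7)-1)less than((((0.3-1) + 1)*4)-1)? Yes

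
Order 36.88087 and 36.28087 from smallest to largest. 36.28087, 36.88087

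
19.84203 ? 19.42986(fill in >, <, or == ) >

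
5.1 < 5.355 True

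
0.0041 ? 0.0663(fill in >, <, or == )<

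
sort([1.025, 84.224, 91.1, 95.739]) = [1.025, 84.224, 91.1, 95.739]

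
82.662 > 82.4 True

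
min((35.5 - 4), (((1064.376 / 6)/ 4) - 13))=31.349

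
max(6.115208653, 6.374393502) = 6.374393502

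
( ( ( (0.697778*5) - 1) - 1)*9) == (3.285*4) False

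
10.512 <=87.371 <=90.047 True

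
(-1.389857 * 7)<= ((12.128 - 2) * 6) True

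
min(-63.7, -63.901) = -63.901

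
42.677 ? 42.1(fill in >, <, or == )>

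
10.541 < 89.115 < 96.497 True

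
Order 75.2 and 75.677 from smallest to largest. 75.2, 75.677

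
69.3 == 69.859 False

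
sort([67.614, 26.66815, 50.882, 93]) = [26.66815, 50.882, 67.614, 93]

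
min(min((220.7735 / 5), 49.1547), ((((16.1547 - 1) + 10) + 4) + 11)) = 40.1547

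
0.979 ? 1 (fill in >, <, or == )<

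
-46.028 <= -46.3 False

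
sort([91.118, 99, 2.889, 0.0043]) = [0.0043, 2.889, 91.118, 99]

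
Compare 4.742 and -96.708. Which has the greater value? 4.742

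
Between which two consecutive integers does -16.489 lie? -17 and -16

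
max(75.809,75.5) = 75.809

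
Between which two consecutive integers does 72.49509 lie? 72 and 73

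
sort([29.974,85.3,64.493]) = [29.974,64.493,85.3]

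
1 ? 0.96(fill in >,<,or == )>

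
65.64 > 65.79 False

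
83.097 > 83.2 False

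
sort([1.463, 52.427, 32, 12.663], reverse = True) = [52.427, 32, 12.663, 1.463]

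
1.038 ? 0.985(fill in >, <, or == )>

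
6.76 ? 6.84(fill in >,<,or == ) <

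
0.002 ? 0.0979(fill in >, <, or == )<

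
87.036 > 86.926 True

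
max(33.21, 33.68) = 33.68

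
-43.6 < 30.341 True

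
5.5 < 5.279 False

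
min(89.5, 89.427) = 89.427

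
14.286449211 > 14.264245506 True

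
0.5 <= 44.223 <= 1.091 False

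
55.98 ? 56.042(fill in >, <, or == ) <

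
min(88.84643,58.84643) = 58.84643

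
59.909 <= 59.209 False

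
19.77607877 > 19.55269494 True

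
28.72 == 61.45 False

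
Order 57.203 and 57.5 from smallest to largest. 57.203, 57.5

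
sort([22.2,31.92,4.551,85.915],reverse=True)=[85.915,31.92,22.2,4.551]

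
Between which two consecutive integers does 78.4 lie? 78 and 79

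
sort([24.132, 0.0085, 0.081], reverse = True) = [24.132, 0.081, 0.0085]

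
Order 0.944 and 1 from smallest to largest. 0.944, 1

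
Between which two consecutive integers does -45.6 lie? -46 and -45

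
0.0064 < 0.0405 True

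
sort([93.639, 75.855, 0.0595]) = [0.0595, 75.855, 93.639]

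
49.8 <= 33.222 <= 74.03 False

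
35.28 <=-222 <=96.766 False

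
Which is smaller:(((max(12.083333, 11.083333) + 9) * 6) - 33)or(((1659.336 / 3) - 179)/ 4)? (((max(12.083333, 11.083333) + 9) * 6) - 33)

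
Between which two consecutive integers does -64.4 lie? -65 and -64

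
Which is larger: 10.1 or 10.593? 10.593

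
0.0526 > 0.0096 True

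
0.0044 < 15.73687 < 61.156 True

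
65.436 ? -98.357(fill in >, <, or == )>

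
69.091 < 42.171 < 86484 False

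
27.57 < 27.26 False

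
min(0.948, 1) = 0.948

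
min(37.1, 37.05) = 37.05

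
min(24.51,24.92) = 24.51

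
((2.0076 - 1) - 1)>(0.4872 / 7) False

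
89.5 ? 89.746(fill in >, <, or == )<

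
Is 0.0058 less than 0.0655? Yes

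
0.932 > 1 False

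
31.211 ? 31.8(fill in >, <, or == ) <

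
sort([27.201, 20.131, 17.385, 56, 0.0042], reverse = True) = [56, 27.201, 20.131, 17.385, 0.0042]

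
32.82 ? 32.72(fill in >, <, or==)>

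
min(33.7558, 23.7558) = 23.7558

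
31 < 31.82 True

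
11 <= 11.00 True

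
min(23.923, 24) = 23.923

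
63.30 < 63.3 False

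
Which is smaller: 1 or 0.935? 0.935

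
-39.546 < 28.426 True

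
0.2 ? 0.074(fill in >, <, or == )>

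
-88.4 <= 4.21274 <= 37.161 True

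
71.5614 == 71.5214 False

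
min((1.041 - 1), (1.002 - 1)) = 0.002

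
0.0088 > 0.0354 False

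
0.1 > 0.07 True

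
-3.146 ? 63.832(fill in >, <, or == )<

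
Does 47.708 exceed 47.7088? No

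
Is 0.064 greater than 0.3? No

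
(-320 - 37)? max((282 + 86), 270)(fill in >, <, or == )<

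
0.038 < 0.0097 False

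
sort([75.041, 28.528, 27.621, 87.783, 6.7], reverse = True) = [87.783, 75.041, 28.528, 27.621, 6.7]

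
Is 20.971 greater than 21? No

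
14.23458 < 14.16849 False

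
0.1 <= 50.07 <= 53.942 True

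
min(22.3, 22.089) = 22.089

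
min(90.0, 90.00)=90.0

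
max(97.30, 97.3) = 97.3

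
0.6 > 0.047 True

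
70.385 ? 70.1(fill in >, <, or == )>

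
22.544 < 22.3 False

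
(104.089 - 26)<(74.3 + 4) True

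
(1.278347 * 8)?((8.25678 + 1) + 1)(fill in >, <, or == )<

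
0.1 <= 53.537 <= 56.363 True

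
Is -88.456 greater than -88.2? No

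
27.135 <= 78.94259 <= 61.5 False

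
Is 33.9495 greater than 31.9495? Yes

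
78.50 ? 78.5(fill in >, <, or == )==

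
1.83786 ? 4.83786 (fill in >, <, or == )<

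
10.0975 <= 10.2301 True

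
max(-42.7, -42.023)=-42.023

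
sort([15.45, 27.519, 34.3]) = [15.45, 27.519, 34.3]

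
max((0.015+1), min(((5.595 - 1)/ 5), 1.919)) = 1.015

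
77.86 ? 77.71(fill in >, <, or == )>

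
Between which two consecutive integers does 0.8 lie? 0 and 1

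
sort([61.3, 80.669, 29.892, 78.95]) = [29.892, 61.3, 78.95, 80.669]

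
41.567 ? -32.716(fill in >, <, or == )>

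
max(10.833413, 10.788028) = 10.833413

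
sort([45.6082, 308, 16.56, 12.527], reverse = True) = [308, 45.6082, 16.56, 12.527]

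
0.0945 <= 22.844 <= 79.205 True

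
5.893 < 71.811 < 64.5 False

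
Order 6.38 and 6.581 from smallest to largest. 6.38, 6.581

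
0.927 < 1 True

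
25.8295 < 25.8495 True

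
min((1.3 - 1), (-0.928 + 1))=0.072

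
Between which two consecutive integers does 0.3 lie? 0 and 1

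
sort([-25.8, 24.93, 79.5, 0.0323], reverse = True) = [79.5, 24.93, 0.0323, -25.8]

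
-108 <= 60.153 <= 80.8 True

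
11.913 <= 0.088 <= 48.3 False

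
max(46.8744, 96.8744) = 96.8744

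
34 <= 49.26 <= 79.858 True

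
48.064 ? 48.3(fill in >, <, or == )<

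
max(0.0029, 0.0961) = 0.0961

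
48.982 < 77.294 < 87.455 True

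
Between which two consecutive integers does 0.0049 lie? 0 and 1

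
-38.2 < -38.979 False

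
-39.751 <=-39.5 True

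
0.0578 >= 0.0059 True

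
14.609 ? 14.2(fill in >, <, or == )>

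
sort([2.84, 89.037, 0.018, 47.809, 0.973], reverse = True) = [89.037, 47.809, 2.84, 0.973, 0.018]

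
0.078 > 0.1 False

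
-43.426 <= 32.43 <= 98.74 True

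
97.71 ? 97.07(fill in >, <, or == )>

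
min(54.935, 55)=54.935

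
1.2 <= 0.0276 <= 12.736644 False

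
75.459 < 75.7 True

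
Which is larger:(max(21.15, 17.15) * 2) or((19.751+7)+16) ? ((19.751+7)+16)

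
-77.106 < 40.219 True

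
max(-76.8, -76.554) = -76.554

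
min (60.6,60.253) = 60.253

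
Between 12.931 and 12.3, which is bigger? 12.931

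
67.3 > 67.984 False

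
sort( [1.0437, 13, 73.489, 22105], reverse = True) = [22105, 73.489, 13, 1.0437]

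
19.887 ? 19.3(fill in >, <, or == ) >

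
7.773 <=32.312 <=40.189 True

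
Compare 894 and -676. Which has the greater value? 894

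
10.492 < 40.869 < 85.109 True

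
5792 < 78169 True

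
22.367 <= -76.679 False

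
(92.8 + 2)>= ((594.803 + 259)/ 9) False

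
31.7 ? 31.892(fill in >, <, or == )<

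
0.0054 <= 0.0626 True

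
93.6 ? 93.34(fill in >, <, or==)>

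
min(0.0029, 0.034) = 0.0029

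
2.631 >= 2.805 False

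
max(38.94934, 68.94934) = 68.94934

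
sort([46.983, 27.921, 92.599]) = [27.921, 46.983, 92.599]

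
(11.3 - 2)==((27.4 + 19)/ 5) False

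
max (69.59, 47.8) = 69.59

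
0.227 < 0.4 True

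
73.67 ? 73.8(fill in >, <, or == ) <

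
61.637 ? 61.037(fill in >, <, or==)>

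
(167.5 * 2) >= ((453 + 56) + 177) False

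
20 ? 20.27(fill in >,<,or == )<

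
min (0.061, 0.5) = 0.061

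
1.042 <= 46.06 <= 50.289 True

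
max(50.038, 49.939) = 50.038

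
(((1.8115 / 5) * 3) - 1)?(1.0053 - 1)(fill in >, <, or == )>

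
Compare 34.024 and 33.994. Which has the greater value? 34.024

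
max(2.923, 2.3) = 2.923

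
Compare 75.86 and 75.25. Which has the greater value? 75.86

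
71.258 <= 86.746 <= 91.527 True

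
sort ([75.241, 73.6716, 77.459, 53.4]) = [53.4, 73.6716, 75.241, 77.459]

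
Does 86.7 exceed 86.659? Yes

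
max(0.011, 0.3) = 0.3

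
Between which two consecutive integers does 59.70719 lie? 59 and 60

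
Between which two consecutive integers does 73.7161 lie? 73 and 74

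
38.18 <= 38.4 True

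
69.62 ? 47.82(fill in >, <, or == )>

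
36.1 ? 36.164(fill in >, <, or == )<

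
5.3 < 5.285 False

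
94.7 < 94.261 False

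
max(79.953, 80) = 80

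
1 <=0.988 False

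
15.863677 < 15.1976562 False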